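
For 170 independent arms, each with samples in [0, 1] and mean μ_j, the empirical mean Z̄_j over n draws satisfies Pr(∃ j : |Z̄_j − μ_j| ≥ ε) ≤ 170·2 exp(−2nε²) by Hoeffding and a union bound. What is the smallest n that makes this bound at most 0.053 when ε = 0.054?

1504

Need 2·170·exp(−2nε²) ≤ 0.053, i.e. exp(−2nε²) ≤ 0.053/340.
So 2nε² ≥ ln(340/0.053) = 8.766409.
Hence n ≥ 8.766409/(2·0.054²) = 1503.157.
The smallest integer n is 1504.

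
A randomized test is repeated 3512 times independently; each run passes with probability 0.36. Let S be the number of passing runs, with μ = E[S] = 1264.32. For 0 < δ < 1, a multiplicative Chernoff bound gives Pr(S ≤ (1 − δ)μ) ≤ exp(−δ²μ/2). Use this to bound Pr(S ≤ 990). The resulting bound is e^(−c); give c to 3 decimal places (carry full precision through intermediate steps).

Write 990 = (1 − δ)μ, so δ = 1 − 990/1264.32 = 0.2169704…
Then the exponent is δ²μ/2 = (μ − 990)²/(2μ) = 29.759658.

29.760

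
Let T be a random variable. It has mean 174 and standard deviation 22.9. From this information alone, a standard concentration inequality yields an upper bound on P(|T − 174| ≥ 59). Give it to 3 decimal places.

0.151

Mean and variance are known, so Chebyshev's inequality applies.
Chebyshev: P(|T − μ| ≥ t) ≤ Var(T)/t².
Var(T) = σ² = 22.9² = 524.41.
Bound = 524.41 / 3481 = 0.1506.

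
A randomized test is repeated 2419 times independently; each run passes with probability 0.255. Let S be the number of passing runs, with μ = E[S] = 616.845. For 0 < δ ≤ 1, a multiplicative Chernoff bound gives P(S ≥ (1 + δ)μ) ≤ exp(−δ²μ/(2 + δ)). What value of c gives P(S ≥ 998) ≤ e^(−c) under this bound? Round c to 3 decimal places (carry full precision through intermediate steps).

Write 998 = (1 + δ)μ, so δ = 998/616.845 − 1 = 0.6179105…
Then the exponent is δ²μ/(2 + δ) = (998 − μ)² / (μ·(2 + δ)) = 89.964755.

89.965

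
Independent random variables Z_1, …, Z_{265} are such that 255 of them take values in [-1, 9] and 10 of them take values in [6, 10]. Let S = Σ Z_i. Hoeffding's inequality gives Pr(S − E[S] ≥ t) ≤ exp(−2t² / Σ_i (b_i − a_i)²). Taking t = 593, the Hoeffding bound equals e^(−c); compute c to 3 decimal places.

27.408

Σ(b_i − a_i)² = 255·10² + 10·4² = 25660.
c = 2t² / 25660 = 2·593² / 25660 = 27.4083.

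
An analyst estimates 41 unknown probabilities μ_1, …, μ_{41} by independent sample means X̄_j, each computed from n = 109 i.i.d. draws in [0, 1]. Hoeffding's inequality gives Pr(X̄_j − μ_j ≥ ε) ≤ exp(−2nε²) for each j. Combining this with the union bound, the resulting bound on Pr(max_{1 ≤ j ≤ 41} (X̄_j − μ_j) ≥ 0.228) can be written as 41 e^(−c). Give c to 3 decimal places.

Union bound over the 41 events: Pr(max_{1 ≤ j ≤ 41} (X̄_j − μ_j) ≥ 0.228) ≤ 41·exp(−2nε²) = 41 exp(−2·109·0.228²).
So c = 2·109·0.228² = 11.3325.

11.333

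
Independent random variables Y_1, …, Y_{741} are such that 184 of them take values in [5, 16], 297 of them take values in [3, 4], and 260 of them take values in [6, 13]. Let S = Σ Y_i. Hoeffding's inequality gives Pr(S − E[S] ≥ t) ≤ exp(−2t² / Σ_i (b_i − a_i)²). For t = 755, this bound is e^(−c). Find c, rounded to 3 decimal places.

32.295

Σ(b_i − a_i)² = 184·11² + 297·1² + 260·7² = 35301.
c = 2t² / 35301 = 2·755² / 35301 = 32.2951.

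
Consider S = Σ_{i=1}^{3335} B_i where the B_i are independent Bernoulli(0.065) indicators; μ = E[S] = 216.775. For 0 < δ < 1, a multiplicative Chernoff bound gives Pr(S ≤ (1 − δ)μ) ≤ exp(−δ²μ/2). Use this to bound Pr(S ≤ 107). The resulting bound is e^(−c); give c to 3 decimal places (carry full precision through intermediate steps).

Write 107 = (1 − δ)μ, so δ = 1 − 107/216.775 = 0.5064006…
Then the exponent is δ²μ/2 = (μ − 107)²/(2μ) = 27.795065.

27.795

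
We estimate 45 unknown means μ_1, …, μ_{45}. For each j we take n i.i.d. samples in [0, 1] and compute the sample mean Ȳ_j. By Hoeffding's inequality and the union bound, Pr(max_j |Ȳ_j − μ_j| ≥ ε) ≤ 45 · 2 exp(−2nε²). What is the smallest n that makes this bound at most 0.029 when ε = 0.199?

102

Need 2·45·exp(−2nε²) ≤ 0.029, i.e. exp(−2nε²) ≤ 0.029/90.
So 2nε² ≥ ln(90/0.029) = 8.040269.
Hence n ≥ 8.040269/(2·0.199²) = 101.516.
The smallest integer n is 102.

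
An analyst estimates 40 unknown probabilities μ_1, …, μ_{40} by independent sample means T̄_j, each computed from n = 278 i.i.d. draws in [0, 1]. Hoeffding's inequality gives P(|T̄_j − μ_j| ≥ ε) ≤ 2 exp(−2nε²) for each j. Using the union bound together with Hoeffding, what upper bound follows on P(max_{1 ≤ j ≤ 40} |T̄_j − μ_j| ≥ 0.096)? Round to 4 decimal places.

Per-experiment Hoeffding bound: 2·exp(−2·278·0.096²) = 2·exp(−5.12410) = 0.011903.
Union bound over 40 events: 40·0.011903 = 0.47613.

0.4761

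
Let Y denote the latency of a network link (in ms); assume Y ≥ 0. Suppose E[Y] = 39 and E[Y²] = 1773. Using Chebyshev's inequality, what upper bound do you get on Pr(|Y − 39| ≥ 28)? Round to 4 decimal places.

0.3214

Var(Y) = E[Y²] − (E[Y])² = 1773 − 1521 = 252.
Chebyshev's inequality: Pr(|Y − μ| ≥ t) ≤ Var(Y)/t² = 252/784 = 0.3214.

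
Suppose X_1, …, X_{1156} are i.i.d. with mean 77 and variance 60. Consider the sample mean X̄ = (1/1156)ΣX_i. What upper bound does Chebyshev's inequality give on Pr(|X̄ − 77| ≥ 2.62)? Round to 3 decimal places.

Var(X̄) = Var(X_i)/n = 60/1156 = 0.051903.
Chebyshev: Pr(|X̄ − 77| ≥ 2.62) ≤ Var(X̄)/(2.62)² = 60/(1156·2.62²) = 0.0076.

0.008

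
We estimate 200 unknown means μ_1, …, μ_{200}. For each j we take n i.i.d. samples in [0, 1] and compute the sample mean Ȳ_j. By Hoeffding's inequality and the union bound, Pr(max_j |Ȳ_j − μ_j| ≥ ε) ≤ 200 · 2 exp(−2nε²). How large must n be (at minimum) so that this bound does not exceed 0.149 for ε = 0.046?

1866

Need 2·200·exp(−2nε²) ≤ 0.149, i.e. exp(−2nε²) ≤ 0.149/400.
So 2nε² ≥ ln(400/0.149) = 7.895274.
Hence n ≥ 7.895274/(2·0.046²) = 1865.613.
The smallest integer n is 1866.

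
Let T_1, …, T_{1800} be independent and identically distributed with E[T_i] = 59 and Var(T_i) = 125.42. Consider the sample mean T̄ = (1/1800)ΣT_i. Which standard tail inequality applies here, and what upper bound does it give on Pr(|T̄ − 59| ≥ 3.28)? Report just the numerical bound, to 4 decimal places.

With mean and variance of each term known, Chebyshev's inequality bounds the deviation of the sum (or sample mean).
Var(T̄) = Var(T_i)/n = 125.42/1800 = 0.069678.
Chebyshev: Pr(|T̄ − 59| ≥ 3.28) ≤ Var(T̄)/(3.28)² = 125.42/(1800·3.28²) = 0.0065.

0.0065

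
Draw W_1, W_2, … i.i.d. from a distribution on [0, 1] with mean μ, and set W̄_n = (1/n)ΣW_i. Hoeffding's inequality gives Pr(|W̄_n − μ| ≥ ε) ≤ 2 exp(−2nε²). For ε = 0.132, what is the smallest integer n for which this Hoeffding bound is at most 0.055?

104

Require 2·exp(−2nε²) ≤ 0.055, i.e. 2nε² ≥ ln(2/0.055) = 3.593569.
So n ≥ 3.593569 / (2·0.132²) = 103.121.
The smallest integer n is 104.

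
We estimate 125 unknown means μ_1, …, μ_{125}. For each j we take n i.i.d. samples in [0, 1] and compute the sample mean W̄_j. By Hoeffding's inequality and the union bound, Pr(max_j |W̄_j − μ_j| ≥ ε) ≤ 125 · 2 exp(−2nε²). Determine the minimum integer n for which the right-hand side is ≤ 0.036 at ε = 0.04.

Need 2·125·exp(−2nε²) ≤ 0.036, i.e. exp(−2nε²) ≤ 0.036/250.
So 2nε² ≥ ln(250/0.036) = 8.845697.
Hence n ≥ 8.845697/(2·0.04²) = 2764.280.
The smallest integer n is 2765.

2765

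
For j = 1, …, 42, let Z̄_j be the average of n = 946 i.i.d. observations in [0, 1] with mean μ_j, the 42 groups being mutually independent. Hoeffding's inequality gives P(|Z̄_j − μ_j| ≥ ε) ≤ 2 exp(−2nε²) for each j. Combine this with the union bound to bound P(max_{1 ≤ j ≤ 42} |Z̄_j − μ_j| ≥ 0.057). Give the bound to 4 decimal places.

0.1797

Per-experiment Hoeffding bound: 2·exp(−2·946·0.057²) = 2·exp(−6.14711) = 0.0042793.
Union bound over 42 events: 42·0.0042793 = 0.17973.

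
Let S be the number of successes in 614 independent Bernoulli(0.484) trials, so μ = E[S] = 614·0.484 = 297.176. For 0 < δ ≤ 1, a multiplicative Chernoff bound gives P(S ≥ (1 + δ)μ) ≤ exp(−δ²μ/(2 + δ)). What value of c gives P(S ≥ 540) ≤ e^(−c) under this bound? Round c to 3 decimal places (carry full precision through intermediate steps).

70.431

Write 540 = (1 + δ)μ, so δ = 540/297.176 − 1 = 0.817105…
Then the exponent is δ²μ/(2 + δ) = (540 − μ)² / (μ·(2 + δ)) = 70.431421.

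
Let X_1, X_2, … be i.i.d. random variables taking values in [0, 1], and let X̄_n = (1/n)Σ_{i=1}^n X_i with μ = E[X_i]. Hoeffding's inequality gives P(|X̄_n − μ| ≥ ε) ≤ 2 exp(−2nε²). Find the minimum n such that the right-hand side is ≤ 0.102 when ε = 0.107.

130

Require 2·exp(−2nε²) ≤ 0.102, i.e. 2nε² ≥ ln(2/0.102) = 2.975930.
So n ≥ 2.975930 / (2·0.107²) = 129.965.
The smallest integer n is 130.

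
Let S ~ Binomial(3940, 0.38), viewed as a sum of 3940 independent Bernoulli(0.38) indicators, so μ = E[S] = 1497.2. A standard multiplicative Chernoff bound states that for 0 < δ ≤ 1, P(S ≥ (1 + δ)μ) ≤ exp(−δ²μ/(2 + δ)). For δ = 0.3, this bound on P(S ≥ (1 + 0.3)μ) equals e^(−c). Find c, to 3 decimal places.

c = δ²μ/(2 + δ) = 0.3²·1497.2/(2 + 0.3) = 58.5861.

58.586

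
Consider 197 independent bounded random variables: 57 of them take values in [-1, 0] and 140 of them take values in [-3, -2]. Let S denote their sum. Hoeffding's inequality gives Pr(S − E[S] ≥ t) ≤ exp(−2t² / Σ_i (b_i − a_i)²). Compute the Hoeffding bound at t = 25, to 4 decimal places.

Σ(b_i − a_i)² = 57·1² + 140·1² = 197.
Exponent = 2·25² / 197 = 6.34518.
Bound = exp(−6.34518) = 0.00176.

0.0018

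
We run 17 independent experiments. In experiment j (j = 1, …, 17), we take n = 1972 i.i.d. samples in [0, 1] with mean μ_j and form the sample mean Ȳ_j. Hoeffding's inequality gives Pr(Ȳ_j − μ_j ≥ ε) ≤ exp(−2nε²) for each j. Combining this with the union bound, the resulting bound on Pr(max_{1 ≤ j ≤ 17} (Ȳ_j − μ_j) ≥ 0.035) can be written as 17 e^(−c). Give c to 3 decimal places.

4.831

Union bound over the 17 events: Pr(max_{1 ≤ j ≤ 17} (Ȳ_j − μ_j) ≥ 0.035) ≤ 17·exp(−2nε²) = 17 exp(−2·1972·0.035²).
So c = 2·1972·0.035² = 4.8314.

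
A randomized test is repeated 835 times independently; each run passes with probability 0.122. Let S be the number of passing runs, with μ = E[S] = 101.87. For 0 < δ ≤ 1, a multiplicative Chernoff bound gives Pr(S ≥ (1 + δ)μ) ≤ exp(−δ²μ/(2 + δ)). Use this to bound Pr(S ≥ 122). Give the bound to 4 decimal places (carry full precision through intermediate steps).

Write 122 = (1 + δ)μ, so δ = 122/101.87 − 1 = 0.1976048…
Then the exponent is δ²μ/(2 + δ) = (122 − μ)² / (μ·(2 + δ)) = 1.810054.
Bound = exp(−1.810054) = 0.16365.

0.1636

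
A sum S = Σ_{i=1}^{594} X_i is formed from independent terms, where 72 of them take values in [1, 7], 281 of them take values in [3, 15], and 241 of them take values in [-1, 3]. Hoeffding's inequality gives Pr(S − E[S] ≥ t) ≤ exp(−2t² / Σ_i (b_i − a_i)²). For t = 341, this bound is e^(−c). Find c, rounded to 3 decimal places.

Σ(b_i − a_i)² = 72·6² + 281·12² + 241·4² = 46912.
c = 2t² / 46912 = 2·341² / 46912 = 4.9574.

4.957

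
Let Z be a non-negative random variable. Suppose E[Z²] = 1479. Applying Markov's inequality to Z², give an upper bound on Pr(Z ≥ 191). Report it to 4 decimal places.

Since Z ≥ 0, the event {Z ≥ 191} is the same as {Z² ≥ 36481}.
Markov's inequality applied to Z² gives Pr(Z² ≥ 36481) ≤ E[Z²]/36481 = 1479/36481 = 0.0405.

0.0405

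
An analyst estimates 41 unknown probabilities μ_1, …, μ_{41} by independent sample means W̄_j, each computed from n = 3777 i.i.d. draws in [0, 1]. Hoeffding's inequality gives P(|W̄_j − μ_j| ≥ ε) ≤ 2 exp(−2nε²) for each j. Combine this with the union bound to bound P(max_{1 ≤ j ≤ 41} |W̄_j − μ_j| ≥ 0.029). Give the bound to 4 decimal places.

Per-experiment Hoeffding bound: 2·exp(−2·3777·0.029²) = 2·exp(−6.35291) = 0.0034833.
Union bound over 41 events: 41·0.0034833 = 0.14282.

0.1428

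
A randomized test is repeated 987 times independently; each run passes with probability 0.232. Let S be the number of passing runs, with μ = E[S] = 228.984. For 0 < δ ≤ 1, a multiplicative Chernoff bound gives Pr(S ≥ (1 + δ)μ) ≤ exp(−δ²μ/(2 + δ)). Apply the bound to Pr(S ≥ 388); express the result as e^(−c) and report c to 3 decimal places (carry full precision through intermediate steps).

40.983

Write 388 = (1 + δ)μ, so δ = 388/228.984 − 1 = 0.6944415…
Then the exponent is δ²μ/(2 + δ) = (388 − μ)² / (μ·(2 + δ)) = 40.983378.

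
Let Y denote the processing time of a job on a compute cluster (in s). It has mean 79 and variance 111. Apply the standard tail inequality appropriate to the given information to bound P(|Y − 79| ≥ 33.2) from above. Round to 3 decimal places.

Mean and variance are known, so Chebyshev's inequality applies.
Chebyshev: P(|Y − μ| ≥ t) ≤ Var(Y)/t².
Bound = 111 / 1102.24 = 0.1007.

0.101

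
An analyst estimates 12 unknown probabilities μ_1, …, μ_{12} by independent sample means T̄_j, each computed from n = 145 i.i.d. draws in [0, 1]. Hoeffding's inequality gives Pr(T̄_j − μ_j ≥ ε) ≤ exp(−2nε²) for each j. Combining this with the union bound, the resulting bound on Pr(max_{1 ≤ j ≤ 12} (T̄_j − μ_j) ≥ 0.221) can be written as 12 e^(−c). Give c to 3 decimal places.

Union bound over the 12 events: Pr(max_{1 ≤ j ≤ 12} (T̄_j − μ_j) ≥ 0.221) ≤ 12·exp(−2nε²) = 12 exp(−2·145·0.221²).
So c = 2·145·0.221² = 14.1639.

14.164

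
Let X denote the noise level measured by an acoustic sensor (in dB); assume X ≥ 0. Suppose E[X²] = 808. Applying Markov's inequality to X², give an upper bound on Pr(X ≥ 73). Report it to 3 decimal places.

0.152

Since X ≥ 0, the event {X ≥ 73} is the same as {X² ≥ 5329}.
Markov's inequality applied to X² gives Pr(X² ≥ 5329) ≤ E[X²]/5329 = 808/5329 = 0.1516.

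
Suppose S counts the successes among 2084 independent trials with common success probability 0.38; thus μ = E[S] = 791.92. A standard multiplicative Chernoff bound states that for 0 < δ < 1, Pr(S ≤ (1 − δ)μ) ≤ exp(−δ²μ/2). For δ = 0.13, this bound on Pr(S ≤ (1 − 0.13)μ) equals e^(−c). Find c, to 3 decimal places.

c = δ²μ/2 = 0.13²·791.92/2 = 6.6917.

6.692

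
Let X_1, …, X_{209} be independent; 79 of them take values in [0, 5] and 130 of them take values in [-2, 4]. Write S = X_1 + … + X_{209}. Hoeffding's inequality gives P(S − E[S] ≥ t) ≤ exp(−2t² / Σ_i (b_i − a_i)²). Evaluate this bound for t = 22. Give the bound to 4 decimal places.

0.8646

Σ(b_i − a_i)² = 79·5² + 130·6² = 6655.
Exponent = 2·22² / 6655 = 0.14545.
Bound = exp(−0.14545) = 0.86463.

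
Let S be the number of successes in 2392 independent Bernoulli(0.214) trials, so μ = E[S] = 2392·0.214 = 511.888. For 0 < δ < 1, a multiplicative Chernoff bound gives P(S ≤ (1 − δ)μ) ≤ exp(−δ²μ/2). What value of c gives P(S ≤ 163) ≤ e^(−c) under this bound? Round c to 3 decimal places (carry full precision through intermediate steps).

Write 163 = (1 − δ)μ, so δ = 1 − 163/511.888 = 0.681571…
Then the exponent is δ²μ/2 = (μ − 163)²/(2μ) = 118.895966.

118.896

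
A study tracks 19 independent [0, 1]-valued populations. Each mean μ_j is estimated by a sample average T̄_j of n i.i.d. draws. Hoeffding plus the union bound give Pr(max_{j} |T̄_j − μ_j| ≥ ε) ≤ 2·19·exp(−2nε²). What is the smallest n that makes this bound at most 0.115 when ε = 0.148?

133

Need 2·19·exp(−2nε²) ≤ 0.115, i.e. exp(−2nε²) ≤ 0.115/38.
So 2nε² ≥ ln(38/0.115) = 5.800409.
Hence n ≥ 5.800409/(2·0.148²) = 132.405.
The smallest integer n is 133.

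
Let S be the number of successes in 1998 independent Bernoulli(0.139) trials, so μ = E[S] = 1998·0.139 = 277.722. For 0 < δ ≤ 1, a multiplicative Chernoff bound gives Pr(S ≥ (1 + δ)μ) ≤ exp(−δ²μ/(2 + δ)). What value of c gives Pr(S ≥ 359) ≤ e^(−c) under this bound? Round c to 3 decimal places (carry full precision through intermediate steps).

Write 359 = (1 + δ)μ, so δ = 359/277.722 − 1 = 0.2926596…
Then the exponent is δ²μ/(2 + δ) = (359 − μ)² / (μ·(2 + δ)) = 10.375192.

10.375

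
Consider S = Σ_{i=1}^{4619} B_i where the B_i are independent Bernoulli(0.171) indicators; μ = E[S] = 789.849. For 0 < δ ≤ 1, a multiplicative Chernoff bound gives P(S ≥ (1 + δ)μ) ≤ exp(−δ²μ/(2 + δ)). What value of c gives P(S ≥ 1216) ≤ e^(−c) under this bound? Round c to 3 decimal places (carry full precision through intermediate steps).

Write 1216 = (1 + δ)μ, so δ = 1216/789.849 − 1 = 0.5395348…
Then the exponent is δ²μ/(2 + δ) = (1216 − μ)² / (μ·(2 + δ)) = 90.537560.

90.538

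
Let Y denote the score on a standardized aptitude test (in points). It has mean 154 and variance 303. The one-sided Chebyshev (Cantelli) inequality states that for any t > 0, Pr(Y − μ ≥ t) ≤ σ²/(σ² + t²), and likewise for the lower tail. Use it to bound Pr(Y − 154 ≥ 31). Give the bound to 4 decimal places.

0.2397

Here σ² = 303 and t = 31, so σ² + t² = 1264.
Cantelli's bound: 303/1264 = 0.2397.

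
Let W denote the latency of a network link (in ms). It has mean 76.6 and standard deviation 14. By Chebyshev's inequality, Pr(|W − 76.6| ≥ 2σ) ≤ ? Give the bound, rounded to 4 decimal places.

0.2500

Chebyshev: Pr(|W − μ| ≥ t) ≤ Var(W)/t².
Var(W) = σ² = 14² = 196.
t = 2·14 = 28.
Bound = 196 / 784 = 0.2500.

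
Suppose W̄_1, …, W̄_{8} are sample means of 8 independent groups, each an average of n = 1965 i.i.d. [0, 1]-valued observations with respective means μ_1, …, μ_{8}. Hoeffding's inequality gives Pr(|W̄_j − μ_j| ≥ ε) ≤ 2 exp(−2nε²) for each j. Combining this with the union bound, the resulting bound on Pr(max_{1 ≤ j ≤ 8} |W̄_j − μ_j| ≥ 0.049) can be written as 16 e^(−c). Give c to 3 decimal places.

Union bound over the 8 events: Pr(max_{1 ≤ j ≤ 8} |W̄_j − μ_j| ≥ 0.049) ≤ 8·2·exp(−2nε²) = 16 exp(−2·1965·0.049²).
So c = 2·1965·0.049² = 9.4359.

9.436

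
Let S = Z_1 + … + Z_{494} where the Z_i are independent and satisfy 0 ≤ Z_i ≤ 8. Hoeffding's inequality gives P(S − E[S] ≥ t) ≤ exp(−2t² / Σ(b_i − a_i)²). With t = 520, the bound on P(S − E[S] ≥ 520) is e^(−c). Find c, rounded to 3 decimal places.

Σ(b_i − a_i)² = 494·(8)² = 31616.
c = 2t²/31616 = 2·520²/31616 = 17.1053.

17.105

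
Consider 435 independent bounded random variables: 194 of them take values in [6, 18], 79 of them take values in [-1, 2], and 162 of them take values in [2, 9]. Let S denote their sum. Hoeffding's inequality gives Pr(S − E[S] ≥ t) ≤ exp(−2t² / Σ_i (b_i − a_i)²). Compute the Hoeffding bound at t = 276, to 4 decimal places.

Σ(b_i − a_i)² = 194·12² + 79·3² + 162·7² = 36585.
Exponent = 2·276² / 36585 = 4.16433.
Bound = exp(−4.16433) = 0.01554.

0.0155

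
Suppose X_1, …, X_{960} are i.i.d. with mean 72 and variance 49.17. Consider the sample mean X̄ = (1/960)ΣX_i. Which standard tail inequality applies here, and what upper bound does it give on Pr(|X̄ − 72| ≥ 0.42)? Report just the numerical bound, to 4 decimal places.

With mean and variance of each term known, Chebyshev's inequality bounds the deviation of the sum (or sample mean).
Var(X̄) = Var(X_i)/n = 49.17/960 = 0.051219.
Chebyshev: Pr(|X̄ − 72| ≥ 0.42) ≤ Var(X̄)/(0.42)² = 49.17/(960·0.42²) = 0.2904.

0.2904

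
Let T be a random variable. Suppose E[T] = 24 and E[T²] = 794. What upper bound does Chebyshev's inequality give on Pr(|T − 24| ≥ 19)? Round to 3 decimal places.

Var(T) = E[T²] − (E[T])² = 794 − 576 = 218.
Chebyshev's inequality: Pr(|T − μ| ≥ t) ≤ Var(T)/t² = 218/361 = 0.6039.

0.604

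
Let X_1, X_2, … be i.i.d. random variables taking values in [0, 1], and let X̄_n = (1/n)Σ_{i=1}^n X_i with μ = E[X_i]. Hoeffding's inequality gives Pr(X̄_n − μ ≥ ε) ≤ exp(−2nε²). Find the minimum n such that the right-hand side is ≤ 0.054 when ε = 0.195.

Require exp(−2nε²) ≤ 0.054, i.e. 2nε² ≥ ln(1/0.054) = 2.918771.
So n ≥ 2.918771 / (2·0.195²) = 38.380.
The smallest integer n is 39.

39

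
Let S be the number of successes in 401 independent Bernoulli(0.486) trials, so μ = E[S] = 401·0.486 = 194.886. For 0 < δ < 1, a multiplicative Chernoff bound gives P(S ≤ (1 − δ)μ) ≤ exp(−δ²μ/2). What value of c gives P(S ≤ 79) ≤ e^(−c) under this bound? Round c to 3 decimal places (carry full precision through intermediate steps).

34.455

Write 79 = (1 − δ)μ, so δ = 1 − 79/194.886 = 0.5946348…
Then the exponent is δ²μ/2 = (μ − 79)²/(2μ) = 34.454925.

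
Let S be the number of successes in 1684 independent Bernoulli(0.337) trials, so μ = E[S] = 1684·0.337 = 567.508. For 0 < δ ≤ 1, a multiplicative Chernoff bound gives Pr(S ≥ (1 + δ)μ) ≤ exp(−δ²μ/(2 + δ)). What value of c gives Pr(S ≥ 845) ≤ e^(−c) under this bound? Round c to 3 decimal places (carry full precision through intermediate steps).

Write 845 = (1 + δ)μ, so δ = 845/567.508 − 1 = 0.4889658…
Then the exponent is δ²μ/(2 + δ) = (845 − μ)² / (μ·(2 + δ)) = 54.514247.

54.514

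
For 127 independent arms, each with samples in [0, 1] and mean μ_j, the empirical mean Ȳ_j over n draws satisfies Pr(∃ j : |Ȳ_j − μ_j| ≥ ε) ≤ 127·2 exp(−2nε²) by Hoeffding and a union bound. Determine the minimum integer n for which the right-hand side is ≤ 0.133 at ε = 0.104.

Need 2·127·exp(−2nε²) ≤ 0.133, i.e. exp(−2nε²) ≤ 0.133/254.
So 2nε² ≥ ln(254/0.133) = 7.554740.
Hence n ≥ 7.554740/(2·0.104²) = 349.239.
The smallest integer n is 350.

350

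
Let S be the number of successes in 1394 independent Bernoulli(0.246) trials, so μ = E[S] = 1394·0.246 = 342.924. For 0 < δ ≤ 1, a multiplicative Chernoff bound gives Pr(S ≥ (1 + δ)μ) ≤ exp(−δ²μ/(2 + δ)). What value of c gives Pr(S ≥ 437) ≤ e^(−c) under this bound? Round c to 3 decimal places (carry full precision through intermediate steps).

11.348

Write 437 = (1 + δ)μ, so δ = 437/342.924 − 1 = 0.2743348…
Then the exponent is δ²μ/(2 + δ) = (437 − μ)² / (μ·(2 + δ)) = 11.347636.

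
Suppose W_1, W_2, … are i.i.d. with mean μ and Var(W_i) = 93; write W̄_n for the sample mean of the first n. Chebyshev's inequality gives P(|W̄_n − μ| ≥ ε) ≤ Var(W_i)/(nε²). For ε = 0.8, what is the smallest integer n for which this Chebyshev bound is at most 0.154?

Require 93/(n·0.8²) ≤ 0.154, i.e. n ≥ 93/(0.154·0.8²) = 943.588.
The smallest integer n is 944.

944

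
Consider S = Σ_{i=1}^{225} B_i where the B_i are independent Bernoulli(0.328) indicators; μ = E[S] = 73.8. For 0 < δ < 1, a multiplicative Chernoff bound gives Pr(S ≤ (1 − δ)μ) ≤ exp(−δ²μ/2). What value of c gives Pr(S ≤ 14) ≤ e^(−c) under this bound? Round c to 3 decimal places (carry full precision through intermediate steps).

24.228

Write 14 = (1 − δ)μ, so δ = 1 − 14/73.8 = 0.8102981…
Then the exponent is δ²μ/2 = (μ − 14)²/(2μ) = 24.227913.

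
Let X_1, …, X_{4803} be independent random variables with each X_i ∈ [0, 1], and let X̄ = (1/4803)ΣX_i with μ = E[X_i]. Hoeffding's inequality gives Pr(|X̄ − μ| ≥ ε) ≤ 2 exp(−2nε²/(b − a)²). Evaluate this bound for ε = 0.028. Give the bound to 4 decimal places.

Exponent: 2nε²/(b − a)² = 2·4803·0.028² / 1² = 7.53110.
Bound = 2·exp(−7.53110) = 0.00107.

0.0011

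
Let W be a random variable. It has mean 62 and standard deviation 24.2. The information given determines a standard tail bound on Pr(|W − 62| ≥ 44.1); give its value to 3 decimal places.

0.301

Mean and variance are known, so Chebyshev's inequality applies.
Chebyshev: Pr(|W − μ| ≥ t) ≤ Var(W)/t².
Var(W) = σ² = 24.2² = 585.64.
Bound = 585.64 / 1944.81 = 0.3011.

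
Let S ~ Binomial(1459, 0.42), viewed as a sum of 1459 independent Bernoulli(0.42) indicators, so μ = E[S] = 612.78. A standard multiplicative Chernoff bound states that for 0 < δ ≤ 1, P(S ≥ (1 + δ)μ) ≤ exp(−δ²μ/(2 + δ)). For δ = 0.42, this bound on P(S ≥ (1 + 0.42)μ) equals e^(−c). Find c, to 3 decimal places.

c = δ²μ/(2 + δ) = 0.42²·612.78/(2 + 0.42) = 44.6671.

44.667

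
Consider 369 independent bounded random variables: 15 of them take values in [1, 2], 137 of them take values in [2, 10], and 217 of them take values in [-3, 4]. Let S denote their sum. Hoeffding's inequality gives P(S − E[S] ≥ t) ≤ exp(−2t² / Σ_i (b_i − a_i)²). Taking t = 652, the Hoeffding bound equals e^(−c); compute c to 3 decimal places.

Σ(b_i − a_i)² = 15·1² + 137·8² + 217·7² = 19416.
c = 2t² / 19416 = 2·652² / 19416 = 43.7890.

43.789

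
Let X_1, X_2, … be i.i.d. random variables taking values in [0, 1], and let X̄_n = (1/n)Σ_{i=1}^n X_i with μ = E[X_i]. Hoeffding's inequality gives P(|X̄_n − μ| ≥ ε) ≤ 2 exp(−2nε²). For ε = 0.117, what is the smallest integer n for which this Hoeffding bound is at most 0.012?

187

Require 2·exp(−2nε²) ≤ 0.012, i.e. 2nε² ≥ ln(2/0.012) = 5.115996.
So n ≥ 5.115996 / (2·0.117²) = 186.865.
The smallest integer n is 187.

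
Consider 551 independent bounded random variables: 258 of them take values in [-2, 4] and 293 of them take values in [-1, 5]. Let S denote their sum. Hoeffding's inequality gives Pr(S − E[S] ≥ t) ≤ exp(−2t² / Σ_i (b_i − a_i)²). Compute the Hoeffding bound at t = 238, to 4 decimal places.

Σ(b_i − a_i)² = 258·6² + 293·6² = 19836.
Exponent = 2·238² / 19836 = 5.71123.
Bound = exp(−5.71123) = 0.00331.

0.0033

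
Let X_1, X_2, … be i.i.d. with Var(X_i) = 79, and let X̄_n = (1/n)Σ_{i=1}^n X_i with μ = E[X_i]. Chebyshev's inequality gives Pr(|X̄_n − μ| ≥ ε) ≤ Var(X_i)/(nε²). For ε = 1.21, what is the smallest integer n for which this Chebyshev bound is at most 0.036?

Require 79/(n·1.21²) ≤ 0.036, i.e. n ≥ 79/(0.036·1.21²) = 1498.835.
The smallest integer n is 1499.

1499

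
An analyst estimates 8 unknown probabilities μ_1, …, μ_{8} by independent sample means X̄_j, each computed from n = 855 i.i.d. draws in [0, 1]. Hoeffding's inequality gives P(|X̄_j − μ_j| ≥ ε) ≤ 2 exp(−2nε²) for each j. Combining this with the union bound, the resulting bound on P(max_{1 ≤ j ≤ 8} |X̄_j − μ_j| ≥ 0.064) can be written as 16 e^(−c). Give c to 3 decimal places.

7.004

Union bound over the 8 events: P(max_{1 ≤ j ≤ 8} |X̄_j − μ_j| ≥ 0.064) ≤ 8·2·exp(−2nε²) = 16 exp(−2·855·0.064²).
So c = 2·855·0.064² = 7.0042.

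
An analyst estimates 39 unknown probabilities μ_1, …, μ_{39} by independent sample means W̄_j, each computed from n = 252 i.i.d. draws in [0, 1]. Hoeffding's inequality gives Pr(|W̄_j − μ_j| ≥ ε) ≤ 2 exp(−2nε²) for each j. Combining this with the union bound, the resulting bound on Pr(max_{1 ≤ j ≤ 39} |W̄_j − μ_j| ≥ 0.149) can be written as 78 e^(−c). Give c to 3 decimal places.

Union bound over the 39 events: Pr(max_{1 ≤ j ≤ 39} |W̄_j − μ_j| ≥ 0.149) ≤ 39·2·exp(−2nε²) = 78 exp(−2·252·0.149²).
So c = 2·252·0.149² = 11.1893.

11.189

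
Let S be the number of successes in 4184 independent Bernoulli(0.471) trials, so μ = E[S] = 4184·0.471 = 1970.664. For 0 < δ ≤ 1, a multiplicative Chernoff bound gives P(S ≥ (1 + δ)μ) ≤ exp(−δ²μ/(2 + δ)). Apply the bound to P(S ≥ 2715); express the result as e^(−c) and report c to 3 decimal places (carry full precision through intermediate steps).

Write 2715 = (1 + δ)μ, so δ = 2715/1970.664 − 1 = 0.3777082…
Then the exponent is δ²μ/(2 + δ) = (2715 − μ)² / (μ·(2 + δ)) = 118.240676.

118.241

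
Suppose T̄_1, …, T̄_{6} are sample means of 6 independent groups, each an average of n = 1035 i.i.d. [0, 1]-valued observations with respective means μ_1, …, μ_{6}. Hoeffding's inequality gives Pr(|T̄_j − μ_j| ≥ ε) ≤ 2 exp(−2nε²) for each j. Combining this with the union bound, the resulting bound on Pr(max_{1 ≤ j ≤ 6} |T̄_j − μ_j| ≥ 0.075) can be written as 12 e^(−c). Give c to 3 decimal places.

11.644

Union bound over the 6 events: Pr(max_{1 ≤ j ≤ 6} |T̄_j − μ_j| ≥ 0.075) ≤ 6·2·exp(−2nε²) = 12 exp(−2·1035·0.075²).
So c = 2·1035·0.075² = 11.6438.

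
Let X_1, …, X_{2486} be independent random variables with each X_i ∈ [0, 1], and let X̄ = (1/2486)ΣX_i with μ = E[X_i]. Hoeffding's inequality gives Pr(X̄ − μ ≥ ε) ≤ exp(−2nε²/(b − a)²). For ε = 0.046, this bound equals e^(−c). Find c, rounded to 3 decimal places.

10.521

c = 2nε²/(b − a)² = 2·2486·0.046² / 1² = 10.5208.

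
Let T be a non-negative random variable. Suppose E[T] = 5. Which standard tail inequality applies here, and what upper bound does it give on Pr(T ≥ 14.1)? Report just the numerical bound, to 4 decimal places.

0.3546

Only the mean of a non-negative variable is known, so Markov's inequality is the applicable tail bound.
Markov's inequality: for a non-negative random variable, Pr(T ≥ a) ≤ E[T]/a.
Here E[T] = 5 and a = 14.1, so the bound is 5/14.1 = 0.3546.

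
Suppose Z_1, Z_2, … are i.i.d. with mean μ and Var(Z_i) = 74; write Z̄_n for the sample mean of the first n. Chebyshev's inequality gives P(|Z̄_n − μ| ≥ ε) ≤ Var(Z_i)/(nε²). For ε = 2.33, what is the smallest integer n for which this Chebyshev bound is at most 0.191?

72

Require 74/(n·2.33²) ≤ 0.191, i.e. n ≥ 74/(0.191·2.33²) = 71.365.
The smallest integer n is 72.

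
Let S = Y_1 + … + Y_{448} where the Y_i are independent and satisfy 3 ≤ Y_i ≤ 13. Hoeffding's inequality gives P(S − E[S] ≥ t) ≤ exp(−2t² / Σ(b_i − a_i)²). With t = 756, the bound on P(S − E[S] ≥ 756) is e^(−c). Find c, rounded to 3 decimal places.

Σ(b_i − a_i)² = 448·(10)² = 44800.
c = 2t²/44800 = 2·756²/44800 = 25.5150.

25.515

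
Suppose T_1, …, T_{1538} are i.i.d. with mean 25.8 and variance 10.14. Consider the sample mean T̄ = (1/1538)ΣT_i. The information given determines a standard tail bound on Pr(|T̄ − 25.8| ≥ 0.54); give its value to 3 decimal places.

0.023

With mean and variance of each term known, Chebyshev's inequality bounds the deviation of the sum (or sample mean).
Var(T̄) = Var(T_i)/n = 10.14/1538 = 0.006593.
Chebyshev: Pr(|T̄ − 25.8| ≥ 0.54) ≤ Var(T̄)/(0.54)² = 10.14/(1538·0.54²) = 0.0226.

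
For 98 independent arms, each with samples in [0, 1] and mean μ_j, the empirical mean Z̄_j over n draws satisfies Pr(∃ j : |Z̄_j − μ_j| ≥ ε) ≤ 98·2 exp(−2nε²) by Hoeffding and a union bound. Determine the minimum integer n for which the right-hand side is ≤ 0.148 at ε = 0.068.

Need 2·98·exp(−2nε²) ≤ 0.148, i.e. exp(−2nε²) ≤ 0.148/196.
So 2nε² ≥ ln(196/0.148) = 7.188658.
Hence n ≥ 7.188658/(2·0.068²) = 777.320.
The smallest integer n is 778.

778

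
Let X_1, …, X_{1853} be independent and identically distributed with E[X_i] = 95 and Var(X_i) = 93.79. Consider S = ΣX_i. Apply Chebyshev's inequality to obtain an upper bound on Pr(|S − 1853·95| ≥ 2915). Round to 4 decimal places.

0.0205

Var(S) = n·Var(X_i) = 1853·93.79 = 173792.87.
Chebyshev: Pr(|S − 1853·95| ≥ 2915) ≤ Var(S)/2915² = 173792.87/8497225 = 0.0205.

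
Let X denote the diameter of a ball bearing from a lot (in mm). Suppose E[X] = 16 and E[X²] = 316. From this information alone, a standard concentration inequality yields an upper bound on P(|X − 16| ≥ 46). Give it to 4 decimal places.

0.0284

The first two moments determine the variance, so Chebyshev's inequality is the sharpest standard bound available.
Var(X) = E[X²] − (E[X])² = 316 − 256 = 60.
Chebyshev's inequality: P(|X − μ| ≥ t) ≤ Var(X)/t² = 60/2116 = 0.0284.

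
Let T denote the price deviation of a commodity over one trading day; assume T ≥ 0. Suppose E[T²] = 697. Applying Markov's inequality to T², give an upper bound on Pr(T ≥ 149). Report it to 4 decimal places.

0.0314

Since T ≥ 0, the event {T ≥ 149} is the same as {T² ≥ 22201}.
Markov's inequality applied to T² gives Pr(T² ≥ 22201) ≤ E[T²]/22201 = 697/22201 = 0.0314.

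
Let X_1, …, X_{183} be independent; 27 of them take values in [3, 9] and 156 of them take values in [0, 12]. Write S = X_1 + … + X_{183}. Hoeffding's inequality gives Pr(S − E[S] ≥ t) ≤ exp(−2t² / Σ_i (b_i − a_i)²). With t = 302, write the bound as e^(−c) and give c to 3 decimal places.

Σ(b_i − a_i)² = 27·6² + 156·12² = 23436.
c = 2t² / 23436 = 2·302² / 23436 = 7.7832.

7.783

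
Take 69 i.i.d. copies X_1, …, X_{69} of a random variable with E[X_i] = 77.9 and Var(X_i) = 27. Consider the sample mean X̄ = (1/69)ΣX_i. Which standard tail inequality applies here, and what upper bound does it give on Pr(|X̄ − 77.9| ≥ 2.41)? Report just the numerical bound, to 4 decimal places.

With mean and variance of each term known, Chebyshev's inequality bounds the deviation of the sum (or sample mean).
Var(X̄) = Var(X_i)/n = 27/69 = 0.3913.
Chebyshev: Pr(|X̄ − 77.9| ≥ 2.41) ≤ Var(X̄)/(2.41)² = 27/(69·2.41²) = 0.0674.

0.0674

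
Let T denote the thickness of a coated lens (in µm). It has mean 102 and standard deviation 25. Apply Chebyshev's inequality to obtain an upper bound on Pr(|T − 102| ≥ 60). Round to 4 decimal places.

Chebyshev: Pr(|T − μ| ≥ t) ≤ Var(T)/t².
Var(T) = σ² = 25² = 625.
Bound = 625 / 3600 = 0.1736.

0.1736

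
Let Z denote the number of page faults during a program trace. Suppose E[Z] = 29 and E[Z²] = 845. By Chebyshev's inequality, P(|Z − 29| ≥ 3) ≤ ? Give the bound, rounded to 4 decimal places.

0.4444

Var(Z) = E[Z²] − (E[Z])² = 845 − 841 = 4.
Chebyshev's inequality: P(|Z − μ| ≥ t) ≤ Var(Z)/t² = 4/9 = 0.4444.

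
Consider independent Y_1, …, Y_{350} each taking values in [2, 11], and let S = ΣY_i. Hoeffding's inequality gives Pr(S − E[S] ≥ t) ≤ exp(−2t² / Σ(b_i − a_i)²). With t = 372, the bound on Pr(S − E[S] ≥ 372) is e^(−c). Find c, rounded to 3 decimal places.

9.763

Σ(b_i − a_i)² = 350·(9)² = 28350.
c = 2t²/28350 = 2·372²/28350 = 9.7625.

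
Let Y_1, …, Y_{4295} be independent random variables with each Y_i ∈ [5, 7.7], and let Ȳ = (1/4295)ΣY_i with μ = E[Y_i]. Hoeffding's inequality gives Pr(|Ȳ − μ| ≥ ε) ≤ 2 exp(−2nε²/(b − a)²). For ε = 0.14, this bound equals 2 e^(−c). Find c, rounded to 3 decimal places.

c = 2nε²/(b − a)² = 2·4295·0.14² / 2.7² = 23.0952.

23.095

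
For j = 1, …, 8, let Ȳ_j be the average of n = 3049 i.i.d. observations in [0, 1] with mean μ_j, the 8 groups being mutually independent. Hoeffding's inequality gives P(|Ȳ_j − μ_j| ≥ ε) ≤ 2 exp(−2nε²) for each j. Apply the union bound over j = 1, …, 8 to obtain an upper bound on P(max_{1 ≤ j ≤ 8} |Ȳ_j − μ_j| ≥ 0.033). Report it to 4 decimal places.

Per-experiment Hoeffding bound: 2·exp(−2·3049·0.033²) = 2·exp(−6.64072) = 0.0026122.
Union bound over 8 events: 8·0.0026122 = 0.02090.

0.0209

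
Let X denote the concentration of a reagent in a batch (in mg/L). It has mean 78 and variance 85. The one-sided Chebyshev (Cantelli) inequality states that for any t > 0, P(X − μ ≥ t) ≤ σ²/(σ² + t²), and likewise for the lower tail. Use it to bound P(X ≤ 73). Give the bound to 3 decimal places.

Here σ² = 85 and t = 5, so σ² + t² = 110.
Cantelli's bound: 85/110 = 0.7727.

0.773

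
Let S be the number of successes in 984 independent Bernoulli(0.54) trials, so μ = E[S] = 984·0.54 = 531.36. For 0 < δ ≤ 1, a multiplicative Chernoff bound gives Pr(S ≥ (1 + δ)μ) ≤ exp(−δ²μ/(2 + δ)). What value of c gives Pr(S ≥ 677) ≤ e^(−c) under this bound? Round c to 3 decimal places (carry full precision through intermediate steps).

Write 677 = (1 + δ)μ, so δ = 677/531.36 − 1 = 0.2740891…
Then the exponent is δ²μ/(2 + δ) = (677 − μ)² / (μ·(2 + δ)) = 17.553552.

17.554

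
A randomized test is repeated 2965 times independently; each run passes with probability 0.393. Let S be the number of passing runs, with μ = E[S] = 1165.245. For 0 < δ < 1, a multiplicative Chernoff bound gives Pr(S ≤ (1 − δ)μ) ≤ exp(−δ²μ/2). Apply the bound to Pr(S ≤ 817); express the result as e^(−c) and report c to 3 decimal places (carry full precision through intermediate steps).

Write 817 = (1 − δ)μ, so δ = 1 − 817/1165.245 = 0.2988599…
Then the exponent is δ²μ/2 = (μ − 817)²/(2μ) = 52.038232.

52.038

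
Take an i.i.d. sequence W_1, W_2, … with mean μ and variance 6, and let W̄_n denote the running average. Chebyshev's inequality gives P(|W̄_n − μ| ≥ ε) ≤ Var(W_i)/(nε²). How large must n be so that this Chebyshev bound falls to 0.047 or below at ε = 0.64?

312

Require 6/(n·0.64²) ≤ 0.047, i.e. n ≥ 6/(0.047·0.64²) = 311.669.
The smallest integer n is 312.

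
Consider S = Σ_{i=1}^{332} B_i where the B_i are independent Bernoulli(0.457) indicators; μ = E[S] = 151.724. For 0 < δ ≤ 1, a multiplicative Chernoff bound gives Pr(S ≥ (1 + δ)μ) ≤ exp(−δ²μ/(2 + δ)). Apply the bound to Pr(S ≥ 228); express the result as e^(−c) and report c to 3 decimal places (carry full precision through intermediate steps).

15.322

Write 228 = (1 + δ)μ, so δ = 228/151.724 − 1 = 0.5027286…
Then the exponent is δ²μ/(2 + δ) = (228 − μ)² / (μ·(2 + δ)) = 15.321729.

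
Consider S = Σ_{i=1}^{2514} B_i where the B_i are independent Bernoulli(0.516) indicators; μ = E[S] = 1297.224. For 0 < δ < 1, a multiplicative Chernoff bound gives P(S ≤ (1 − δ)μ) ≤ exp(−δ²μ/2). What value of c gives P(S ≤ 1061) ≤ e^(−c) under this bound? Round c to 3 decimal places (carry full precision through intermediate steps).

Write 1061 = (1 − δ)μ, so δ = 1 − 1061/1297.224 = 0.1820996…
Then the exponent is δ²μ/2 = (μ − 1061)²/(2μ) = 21.508151.

21.508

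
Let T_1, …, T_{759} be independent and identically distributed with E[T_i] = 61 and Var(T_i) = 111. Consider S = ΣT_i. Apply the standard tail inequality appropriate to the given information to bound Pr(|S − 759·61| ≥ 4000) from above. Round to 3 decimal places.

0.005

With mean and variance of each term known, Chebyshev's inequality bounds the deviation of the sum (or sample mean).
Var(S) = n·Var(T_i) = 759·111 = 84249.
Chebyshev: Pr(|S − 759·61| ≥ 4000) ≤ Var(S)/4000² = 84249/16000000 = 0.0053.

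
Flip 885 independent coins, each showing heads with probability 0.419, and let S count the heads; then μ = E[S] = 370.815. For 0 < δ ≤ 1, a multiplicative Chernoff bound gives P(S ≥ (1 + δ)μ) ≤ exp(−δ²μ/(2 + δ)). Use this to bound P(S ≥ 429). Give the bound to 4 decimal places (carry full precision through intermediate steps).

Write 429 = (1 + δ)μ, so δ = 429/370.815 − 1 = 0.1569111…
Then the exponent is δ²μ/(2 + δ) = (429 − μ)² / (μ·(2 + δ)) = 4.232847.
Bound = exp(−4.232847) = 0.01451.

0.0145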